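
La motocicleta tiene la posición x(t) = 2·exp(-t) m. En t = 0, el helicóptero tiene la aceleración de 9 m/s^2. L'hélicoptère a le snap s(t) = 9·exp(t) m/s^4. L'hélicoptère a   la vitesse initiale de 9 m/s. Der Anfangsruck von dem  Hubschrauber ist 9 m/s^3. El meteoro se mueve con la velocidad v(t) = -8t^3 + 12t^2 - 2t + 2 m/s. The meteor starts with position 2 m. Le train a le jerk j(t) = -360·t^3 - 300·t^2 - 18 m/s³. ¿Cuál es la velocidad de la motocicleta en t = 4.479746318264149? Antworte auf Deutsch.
Ausgehend von der Position x(t) = 2·exp(-t), nehmen wir 1 Ableitung. Durch Ableiten von der Position erhalten wir die Geschwindigkeit: v(t) = -2·exp(-t). Mit v(t) = -2·exp(-t) und Einsetzen von t = 4.479746318264149, finden wir v = -0.0226725771985961.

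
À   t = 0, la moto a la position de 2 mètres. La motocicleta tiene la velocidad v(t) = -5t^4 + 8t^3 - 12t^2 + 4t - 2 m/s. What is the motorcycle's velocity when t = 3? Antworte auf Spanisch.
Tenemos la velocidad v(t) = -5·t^4 + 8·t^3 - 12·t^2 + 4·t - 2. Sustituyendo t = 3: v(3) = -287.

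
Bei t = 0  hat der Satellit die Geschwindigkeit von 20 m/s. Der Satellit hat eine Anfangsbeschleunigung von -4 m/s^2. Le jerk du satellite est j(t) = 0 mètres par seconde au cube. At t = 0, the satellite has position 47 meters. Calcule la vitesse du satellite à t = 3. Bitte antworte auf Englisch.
To solve this, we need to take 2 antiderivatives of our jerk equation j(t) = 0. Taking ∫j(t)dt and applying a(0) = -4, we find a(t) = -4. Finding the integral of a(t) and using v(0) = 20: v(t) = 20 - 4·t. We have velocity v(t) = 20 - 4·t. Substituting t = 3: v(3) = 8.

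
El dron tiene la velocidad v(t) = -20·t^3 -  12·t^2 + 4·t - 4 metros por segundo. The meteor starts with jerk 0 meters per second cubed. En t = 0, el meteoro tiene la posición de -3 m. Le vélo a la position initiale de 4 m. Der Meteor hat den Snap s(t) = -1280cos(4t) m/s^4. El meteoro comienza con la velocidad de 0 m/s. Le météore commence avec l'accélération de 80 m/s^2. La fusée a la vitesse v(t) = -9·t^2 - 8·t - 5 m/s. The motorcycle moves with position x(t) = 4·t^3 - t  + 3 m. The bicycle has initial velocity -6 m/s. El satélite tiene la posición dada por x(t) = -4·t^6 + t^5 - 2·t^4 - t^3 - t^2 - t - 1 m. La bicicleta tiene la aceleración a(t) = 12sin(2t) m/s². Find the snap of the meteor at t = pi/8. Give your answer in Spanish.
De la ecuación del snap s(t) = -1280·cos(4·t), sustituimos t = pi/8 para obtener s = 0.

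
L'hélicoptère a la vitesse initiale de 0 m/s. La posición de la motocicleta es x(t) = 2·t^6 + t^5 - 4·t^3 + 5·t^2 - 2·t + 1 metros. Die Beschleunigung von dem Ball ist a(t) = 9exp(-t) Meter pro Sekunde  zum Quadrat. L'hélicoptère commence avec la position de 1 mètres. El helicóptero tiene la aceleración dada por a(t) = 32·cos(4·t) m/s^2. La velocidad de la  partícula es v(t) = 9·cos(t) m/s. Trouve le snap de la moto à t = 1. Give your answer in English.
We must differentiate our position equation x(t) = 2·t^6 + t^5 - 4·t^3 + 5·t^2 - 2·t + 1 4 times. Differentiating position, we get velocity: v(t) = 12·t^5 + 5·t^4 - 12·t^2 + 10·t - 2. Taking d/dt of v(t), we find a(t) = 60·t^4 + 20·t^3 - 24·t + 10. Differentiating acceleration, we get jerk: j(t) = 240·t^3 + 60·t^2 - 24. The derivative of jerk gives snap: s(t) = 720·t^2 + 120·t. We have snap s(t) = 720·t^2 + 120·t. Substituting t = 1: s(1) = 840.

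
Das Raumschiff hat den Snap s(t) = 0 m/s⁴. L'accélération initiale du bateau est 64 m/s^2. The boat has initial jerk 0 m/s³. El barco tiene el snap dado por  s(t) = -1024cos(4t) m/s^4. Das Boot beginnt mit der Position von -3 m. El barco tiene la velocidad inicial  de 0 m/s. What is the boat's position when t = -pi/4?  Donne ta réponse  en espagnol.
Necesitamos integrar nuestra ecuación del snap s(t) = -1024·cos(4·t) 4 veces. La antiderivada del snap es la sacudida. Usando j(0) = 0, obtenemos j(t) = -256·sin(4·t). Tomando ∫j(t)dt y aplicando a(0) = 64, encontramos a(t) = 64·cos(4·t). Tomando ∫a(t)dt y aplicando v(0) = 0, encontramos v(t) = 16·sin(4·t). Tomando ∫v(t)dt y aplicando x(0) = -3, encontramos x(t) = 1 - 4·cos(4·t). Usando x(t) = 1 - 4·cos(4·t) y sustituyendo t = -pi/4, encontramos x = 5.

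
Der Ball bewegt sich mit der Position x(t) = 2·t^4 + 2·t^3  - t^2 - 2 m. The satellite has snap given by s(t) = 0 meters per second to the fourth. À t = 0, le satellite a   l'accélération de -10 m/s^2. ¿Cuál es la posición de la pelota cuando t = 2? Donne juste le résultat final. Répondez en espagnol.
La posición en t = 2 es x = 42.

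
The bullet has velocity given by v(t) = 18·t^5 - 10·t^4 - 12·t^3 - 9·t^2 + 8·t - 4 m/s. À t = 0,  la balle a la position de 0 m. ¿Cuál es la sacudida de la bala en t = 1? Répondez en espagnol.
Para resolver esto, necesitamos tomar 2 derivadas de nuestra ecuación de la velocidad v(t) = 18·t^5 - 10·t^4 - 12·t^3 - 9·t^2 + 8·t - 4. La derivada de la velocidad da la aceleración: a(t) = 90·t^4 - 40·t^3 - 36·t^2 - 18·t + 8. Tomando d/dt de a(t), encontramos j(t) = 360·t^3 - 120·t^2 - 72·t - 18. Tenemos la sacudida j(t) = 360·t^3 - 120·t^2 - 72·t - 18. Sustituyendo t = 1: j(1) = 150.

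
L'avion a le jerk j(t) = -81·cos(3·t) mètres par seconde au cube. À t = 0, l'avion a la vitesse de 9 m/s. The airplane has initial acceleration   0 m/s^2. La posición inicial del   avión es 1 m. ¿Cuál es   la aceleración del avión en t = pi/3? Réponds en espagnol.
Necesitamos integrar nuestra ecuación de la sacudida j(t) = -81·cos(3·t) 1 vez. Integrando la sacudida y usando la condición inicial a(0) = 0, obtenemos a(t) = -27·sin(3·t). Usando a(t) = -27·sin(3·t) y sustituyendo t = pi/3, encontramos a = 0.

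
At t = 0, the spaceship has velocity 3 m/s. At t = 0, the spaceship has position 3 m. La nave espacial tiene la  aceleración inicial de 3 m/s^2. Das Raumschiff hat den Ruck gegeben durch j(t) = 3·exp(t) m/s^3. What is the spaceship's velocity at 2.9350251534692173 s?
To find the answer, we compute 2 integrals of j(t) = 3·exp(t). Taking ∫j(t)dt and applying a(0) = 3, we find a(t) = 3·exp(t). Finding the integral of a(t) and using v(0) = 3: v(t) = 3·exp(t). From the given velocity equation v(t) = 3·exp(t), we substitute t = 2.9350251534692173 to get v = 56.4659297017158.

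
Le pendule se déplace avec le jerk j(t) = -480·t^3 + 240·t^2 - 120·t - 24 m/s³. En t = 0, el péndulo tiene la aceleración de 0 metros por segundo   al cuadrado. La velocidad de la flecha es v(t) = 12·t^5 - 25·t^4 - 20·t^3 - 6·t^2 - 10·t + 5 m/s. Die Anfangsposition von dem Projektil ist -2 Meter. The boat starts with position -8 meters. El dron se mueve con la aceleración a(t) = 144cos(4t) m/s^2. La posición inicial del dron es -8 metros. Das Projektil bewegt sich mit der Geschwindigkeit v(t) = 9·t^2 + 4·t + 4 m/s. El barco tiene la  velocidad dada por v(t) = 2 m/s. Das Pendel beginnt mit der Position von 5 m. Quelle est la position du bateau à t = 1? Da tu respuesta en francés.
Nous devons trouver la primitive de notre équation de la vitesse v(t) = 2 1 fois. En prenant ∫v(t)dt et en appliquant x(0) = -8, nous trouvons x(t) = 2·t - 8. De l'équation de la position x(t) = 2·t - 8, nous substituons t = 1 pour obtenir x = -6.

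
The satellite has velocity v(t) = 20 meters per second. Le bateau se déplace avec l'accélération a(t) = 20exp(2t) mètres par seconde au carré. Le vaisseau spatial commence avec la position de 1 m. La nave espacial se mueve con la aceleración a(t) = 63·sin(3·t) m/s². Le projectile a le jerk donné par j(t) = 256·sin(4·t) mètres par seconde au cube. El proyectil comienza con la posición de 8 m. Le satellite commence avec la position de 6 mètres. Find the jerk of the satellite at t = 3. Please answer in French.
Nous devons dériver notre équation de la vitesse v(t) = 20 2 fois. La dérivée de la vitesse donne l'accélération: a(t) = 0. En prenant d/dt de a(t), nous trouvons j(t) = 0. De l'équation du jerk j(t) = 0, nous substituons t = 3 pour obtenir j = 0.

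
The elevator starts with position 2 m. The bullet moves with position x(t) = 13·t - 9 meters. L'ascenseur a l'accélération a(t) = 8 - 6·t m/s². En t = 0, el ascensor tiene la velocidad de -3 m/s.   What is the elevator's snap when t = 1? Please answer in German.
Wir müssen unsere Gleichung für die Beschleunigung a(t) = 8 - 6·t 2-mal ableiten. Die Ableitung von der Beschleunigung ergibt den Ruck: j(t) = -6. Mit d/dt von j(t) finden wir s(t) = 0. Aus der Gleichung für den Snap s(t) = 0, setzen wir t = 1 ein und erhalten s = 0.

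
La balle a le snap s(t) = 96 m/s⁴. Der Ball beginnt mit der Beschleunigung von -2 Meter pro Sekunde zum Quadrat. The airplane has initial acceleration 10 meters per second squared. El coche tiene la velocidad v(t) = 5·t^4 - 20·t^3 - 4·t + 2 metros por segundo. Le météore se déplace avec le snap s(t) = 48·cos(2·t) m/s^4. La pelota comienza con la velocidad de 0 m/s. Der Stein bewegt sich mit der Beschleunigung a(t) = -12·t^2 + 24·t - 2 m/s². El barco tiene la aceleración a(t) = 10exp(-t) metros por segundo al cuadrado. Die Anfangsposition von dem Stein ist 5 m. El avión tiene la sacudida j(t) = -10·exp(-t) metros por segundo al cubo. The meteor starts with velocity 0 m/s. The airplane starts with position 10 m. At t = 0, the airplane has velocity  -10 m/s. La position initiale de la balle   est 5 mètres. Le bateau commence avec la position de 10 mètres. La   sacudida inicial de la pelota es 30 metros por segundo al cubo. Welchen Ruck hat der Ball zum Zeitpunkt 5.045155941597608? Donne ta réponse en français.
Nous devons trouver la primitive de notre équation du snap s(t) = 96 1 fois. En intégrant le snap et en utilisant la condition initiale j(0) = 30, nous obtenons j(t) = 96·t + 30. De l'équation du jerk j(t) = 96·t + 30, nous substituons t = 5.045155941597608 pour obtenir j = 514.334970393370.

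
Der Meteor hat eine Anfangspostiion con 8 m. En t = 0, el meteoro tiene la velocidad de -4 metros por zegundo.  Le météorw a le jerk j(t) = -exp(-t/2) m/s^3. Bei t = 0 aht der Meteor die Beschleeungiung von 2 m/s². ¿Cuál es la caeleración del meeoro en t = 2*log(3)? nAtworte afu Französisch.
Nous devons intégrer notre équation du jerk j(t) = -exp(-t/2) 1 fois. L'intégrale du jerk, avec a(0) = 2, donne l'accélération: a(t) = 2·exp(-t/2). En utilisant a(t) = 2·exp(-t/2) et en substituant t = 2*log(3), nous trouvons a = 2/3.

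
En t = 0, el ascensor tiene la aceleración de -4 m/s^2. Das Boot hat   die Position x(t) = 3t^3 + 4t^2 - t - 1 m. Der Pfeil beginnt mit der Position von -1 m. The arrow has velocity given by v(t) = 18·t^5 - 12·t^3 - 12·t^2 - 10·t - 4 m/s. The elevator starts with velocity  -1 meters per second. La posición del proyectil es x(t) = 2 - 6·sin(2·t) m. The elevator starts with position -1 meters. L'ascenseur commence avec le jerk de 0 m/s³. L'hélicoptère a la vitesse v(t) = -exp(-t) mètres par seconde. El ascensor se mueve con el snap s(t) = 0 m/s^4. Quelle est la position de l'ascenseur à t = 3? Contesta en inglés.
To solve this, we need to take 4 antiderivatives of our snap equation s(t) = 0. Integrating snap and using the initial condition j(0) = 0, we get j(t) = 0. The integral of jerk, with a(0) = -4, gives acceleration: a(t) = -4. Finding the integral of a(t) and using v(0) = -1: v(t) = -4·t - 1. Integrating velocity and using the initial condition x(0) = -1, we get x(t) = -2·t^2 - t - 1. Using x(t) = -2·t^2 - t - 1 and substituting t = 3, we find x = -22.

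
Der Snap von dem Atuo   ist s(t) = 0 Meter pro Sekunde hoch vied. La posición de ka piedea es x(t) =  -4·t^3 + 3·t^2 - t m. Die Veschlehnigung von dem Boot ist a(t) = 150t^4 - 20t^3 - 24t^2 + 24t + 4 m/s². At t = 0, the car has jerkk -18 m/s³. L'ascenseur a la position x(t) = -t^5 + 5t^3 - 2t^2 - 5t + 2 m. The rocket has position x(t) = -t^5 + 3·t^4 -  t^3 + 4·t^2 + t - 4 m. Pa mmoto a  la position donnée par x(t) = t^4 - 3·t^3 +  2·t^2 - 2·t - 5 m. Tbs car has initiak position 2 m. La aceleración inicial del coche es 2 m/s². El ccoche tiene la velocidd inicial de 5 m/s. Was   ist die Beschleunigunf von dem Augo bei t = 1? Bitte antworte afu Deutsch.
Wir müssen unsere Gleichung für den Snap s(t) = 0 2-mal integrieren. Durch Integration von dem Snap und Verwendung der Anfangsbedingung j(0) = -18, erhalten wir j(t) = -18. Mit ∫j(t)dt und Anwendung von a(0) = 2, finden wir a(t) = 2 - 18·t. Mit a(t) = 2 - 18·t und Einsetzen von t = 1, finden wir a = -16.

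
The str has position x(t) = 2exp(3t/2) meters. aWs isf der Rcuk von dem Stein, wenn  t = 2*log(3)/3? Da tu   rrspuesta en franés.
Pour résoudre ceci, nous devons prendre 3 dérivées de notre équation de la position x(t) = 2·exp(3·t/2). La dérivée de la position donne la vitesse: v(t) = 3·exp(3·t/2). En dérivant la vitesse, nous obtenons l'accélération: a(t) = 9·exp(3·t/2)/2. La dérivée de l'accélération donne le jerk: j(t) = 27·exp(3·t/2)/4. En utilisant j(t) = 27·exp(3·t/2)/4 et en substituant t = 2*log(3)/3, nous trouvons j = 81/4.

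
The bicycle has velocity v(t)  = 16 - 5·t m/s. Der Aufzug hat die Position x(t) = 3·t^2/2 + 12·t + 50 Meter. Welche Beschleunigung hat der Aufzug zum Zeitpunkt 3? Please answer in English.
Starting from position x(t) = 3·t^2/2 + 12·t + 50, we take 2 derivatives. The derivative of position gives velocity: v(t) = 3·t + 12. Differentiating velocity, we get acceleration: a(t) = 3. From the given acceleration equation a(t) = 3, we substitute t = 3 to get a = 3.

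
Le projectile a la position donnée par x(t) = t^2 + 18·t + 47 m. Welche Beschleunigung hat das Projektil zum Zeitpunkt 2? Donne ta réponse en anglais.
To solve this, we need to take 2 derivatives of our position equation x(t) = t^2 + 18·t + 47. Differentiating position, we get velocity: v(t) = 2·t + 18. Taking d/dt of v(t), we find a(t) = 2. Using a(t) = 2 and substituting t = 2, we find a = 2.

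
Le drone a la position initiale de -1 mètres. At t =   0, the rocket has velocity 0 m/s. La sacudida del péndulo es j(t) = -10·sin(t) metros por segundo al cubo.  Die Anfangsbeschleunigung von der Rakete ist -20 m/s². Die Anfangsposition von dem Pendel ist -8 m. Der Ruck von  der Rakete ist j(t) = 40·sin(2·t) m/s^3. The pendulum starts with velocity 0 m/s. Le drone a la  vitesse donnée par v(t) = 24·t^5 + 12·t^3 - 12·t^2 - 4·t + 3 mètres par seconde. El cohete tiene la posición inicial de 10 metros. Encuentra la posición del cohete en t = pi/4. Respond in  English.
We need to integrate our jerk equation j(t) = 40·sin(2·t) 3 times. Integrating jerk and using the initial condition a(0) = -20, we get a(t) = -20·cos(2·t). Finding the integral of a(t) and using v(0) = 0: v(t) = -10·sin(2·t). The antiderivative of velocity, with x(0) = 10, gives position: x(t) = 5·cos(2·t) + 5. We have position x(t) = 5·cos(2·t) + 5. Substituting t = pi/4: x(pi/4) = 5.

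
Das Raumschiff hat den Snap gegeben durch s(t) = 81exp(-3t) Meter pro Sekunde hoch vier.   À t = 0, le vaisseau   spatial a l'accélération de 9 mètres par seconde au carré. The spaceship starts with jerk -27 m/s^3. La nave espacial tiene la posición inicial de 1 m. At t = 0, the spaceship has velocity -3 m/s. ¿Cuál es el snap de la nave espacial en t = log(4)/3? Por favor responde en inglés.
Using s(t) = 81·exp(-3·t) and substituting t = log(4)/3, we find s = 81/4.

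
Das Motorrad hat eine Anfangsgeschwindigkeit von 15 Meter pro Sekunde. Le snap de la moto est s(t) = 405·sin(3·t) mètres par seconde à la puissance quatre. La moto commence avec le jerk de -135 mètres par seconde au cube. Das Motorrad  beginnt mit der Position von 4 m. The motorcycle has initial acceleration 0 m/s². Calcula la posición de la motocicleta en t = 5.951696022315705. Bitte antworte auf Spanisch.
Para resolver esto, necesitamos tomar 4 integrales de nuestra ecuación del snap s(t) = 405·sin(3·t). Tomando ∫s(t)dt y aplicando j(0) = -135, encontramos j(t) = -135·cos(3·t). La integral de la sacudida es la aceleración. Usando a(0) = 0, obtenemos a(t) = -45·sin(3·t). La integral de la aceleración, con v(0) = 15, da la velocidad: v(t) = 15·cos(3·t). Tomando ∫v(t)dt y aplicando x(0) = 4, encontramos x(t) = 5·sin(3·t) + 4. Tenemos la posición x(t) = 5·sin(3·t) + 4. Sustituyendo t = 5.951696022315705: x(5.951696022315705) = -0.192345463556437.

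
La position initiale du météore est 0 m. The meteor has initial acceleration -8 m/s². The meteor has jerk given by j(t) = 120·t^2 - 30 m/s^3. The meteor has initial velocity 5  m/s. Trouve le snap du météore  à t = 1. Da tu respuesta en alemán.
Wir müssen unsere Gleichung für den Ruck j(t) = 120·t^2 - 30 1-mal ableiten. Durch Ableiten von dem Ruck erhalten wir den Snap: s(t) = 240·t. Mit s(t) = 240·t und Einsetzen von t = 1, finden wir s = 240.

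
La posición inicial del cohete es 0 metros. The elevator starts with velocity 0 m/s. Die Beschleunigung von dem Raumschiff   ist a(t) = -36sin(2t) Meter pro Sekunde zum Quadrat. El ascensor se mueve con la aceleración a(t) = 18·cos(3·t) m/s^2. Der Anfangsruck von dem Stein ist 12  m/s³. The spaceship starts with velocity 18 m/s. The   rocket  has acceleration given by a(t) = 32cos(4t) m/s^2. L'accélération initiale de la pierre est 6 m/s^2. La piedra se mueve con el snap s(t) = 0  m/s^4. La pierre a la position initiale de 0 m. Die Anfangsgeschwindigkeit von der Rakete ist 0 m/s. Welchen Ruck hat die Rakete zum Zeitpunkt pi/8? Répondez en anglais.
We must differentiate our acceleration equation a(t) = 32·cos(4·t) 1 time. The derivative of acceleration gives jerk: j(t) = -128·sin(4·t). From the given jerk equation j(t) = -128·sin(4·t), we substitute t = pi/8 to get j = -128.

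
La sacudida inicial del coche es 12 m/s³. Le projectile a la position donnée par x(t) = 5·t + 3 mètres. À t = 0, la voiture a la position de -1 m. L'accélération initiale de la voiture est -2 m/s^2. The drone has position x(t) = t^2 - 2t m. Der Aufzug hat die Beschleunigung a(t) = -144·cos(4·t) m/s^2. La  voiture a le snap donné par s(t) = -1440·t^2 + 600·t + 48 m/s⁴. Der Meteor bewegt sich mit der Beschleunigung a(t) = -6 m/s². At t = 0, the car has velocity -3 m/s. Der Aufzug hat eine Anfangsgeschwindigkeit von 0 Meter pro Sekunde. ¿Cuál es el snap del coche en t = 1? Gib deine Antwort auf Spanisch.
Usando s(t) = -1440·t^2 + 600·t + 48 y sustituyendo t = 1, encontramos s = -792.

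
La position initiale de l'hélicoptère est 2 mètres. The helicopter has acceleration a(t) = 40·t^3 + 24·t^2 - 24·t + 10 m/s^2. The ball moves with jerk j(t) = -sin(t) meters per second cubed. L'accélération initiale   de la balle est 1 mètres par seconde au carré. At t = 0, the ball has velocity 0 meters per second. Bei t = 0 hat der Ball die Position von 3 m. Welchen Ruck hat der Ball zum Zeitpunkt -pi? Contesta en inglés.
We have jerk j(t) = -sin(t). Substituting t = -pi: j(-pi) = 0.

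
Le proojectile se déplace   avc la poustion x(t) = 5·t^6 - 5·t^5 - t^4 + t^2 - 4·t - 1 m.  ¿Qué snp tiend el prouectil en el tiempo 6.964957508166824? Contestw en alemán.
Um dies zu lösen, müssen wir 4 Ableitungen unserer Gleichung für die Position x(t) = 5·t^6 - 5·t^5 - t^4 + t^2 - 4·t - 1 nehmen. Durch Ableiten von der Position erhalten wir die Geschwindigkeit: v(t) = 30·t^5 - 25·t^4 - 4·t^3 + 2·t - 4. Mit d/dt von v(t) finden wir a(t) = 150·t^4 - 100·t^3 - 12·t^2 + 2. Mit d/dt von a(t) finden wir j(t) = 600·t^3 - 300·t^2 - 24·t. Die Ableitung von dem Ruck ergibt den Snap: s(t) = 1800·t^2 - 600·t - 24. Aus der Gleichung für den Snap s(t) = 1800·t^2 - 600·t - 24, setzen wir t = 6.964957508166824 ein und erhalten s = 83116.1650581249.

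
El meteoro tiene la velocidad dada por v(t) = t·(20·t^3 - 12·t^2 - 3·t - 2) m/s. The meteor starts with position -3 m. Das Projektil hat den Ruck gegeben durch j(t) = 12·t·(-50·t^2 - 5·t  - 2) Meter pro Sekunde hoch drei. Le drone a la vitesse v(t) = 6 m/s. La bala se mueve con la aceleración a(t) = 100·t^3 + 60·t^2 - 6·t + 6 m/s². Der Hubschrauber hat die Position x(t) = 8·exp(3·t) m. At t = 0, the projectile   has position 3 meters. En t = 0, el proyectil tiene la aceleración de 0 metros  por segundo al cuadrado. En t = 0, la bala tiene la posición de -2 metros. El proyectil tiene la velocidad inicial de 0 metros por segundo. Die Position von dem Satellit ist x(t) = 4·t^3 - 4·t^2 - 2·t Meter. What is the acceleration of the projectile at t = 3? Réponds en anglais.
To find the answer, we compute 1 integral of j(t) = 12·t·(-50·t^2 - 5·t - 2). The antiderivative of jerk, with a(0) = 0, gives acceleration: a(t) = t^2·(-150·t^2 - 20·t - 12). We have acceleration a(t) = t^2·(-150·t^2 - 20·t - 12). Substituting t = 3: a(3) = -12798.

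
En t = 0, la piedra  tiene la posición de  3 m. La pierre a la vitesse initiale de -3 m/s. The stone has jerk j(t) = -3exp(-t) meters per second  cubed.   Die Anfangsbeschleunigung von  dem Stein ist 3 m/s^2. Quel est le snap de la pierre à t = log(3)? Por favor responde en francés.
En partant du jerk j(t) = -3·exp(-t), nous prenons 1 dérivée. En dérivant le jerk, nous obtenons le snap: s(t) = 3·exp(-t). En utilisant s(t) = 3·exp(-t) et en substituant t = log(3), nous trouvons s = 1.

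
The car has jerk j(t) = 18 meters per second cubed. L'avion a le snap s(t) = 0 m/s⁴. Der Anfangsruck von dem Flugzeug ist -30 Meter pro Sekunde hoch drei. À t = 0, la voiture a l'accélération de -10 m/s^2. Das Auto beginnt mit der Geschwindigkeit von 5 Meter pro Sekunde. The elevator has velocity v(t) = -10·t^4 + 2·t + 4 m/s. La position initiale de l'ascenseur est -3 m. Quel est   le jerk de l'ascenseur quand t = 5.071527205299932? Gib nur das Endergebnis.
Le jerk à t = 5.071527205299932 est j = -3086.44658329168.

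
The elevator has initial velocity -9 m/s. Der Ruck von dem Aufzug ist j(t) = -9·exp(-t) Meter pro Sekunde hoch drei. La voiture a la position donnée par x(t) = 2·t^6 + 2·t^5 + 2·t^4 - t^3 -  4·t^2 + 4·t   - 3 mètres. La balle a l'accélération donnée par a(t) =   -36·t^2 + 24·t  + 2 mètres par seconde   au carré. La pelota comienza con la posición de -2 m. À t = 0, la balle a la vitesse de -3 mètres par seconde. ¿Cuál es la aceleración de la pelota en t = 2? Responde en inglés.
Using a(t) = -36·t^2 + 24·t + 2 and substituting t = 2, we find a = -94.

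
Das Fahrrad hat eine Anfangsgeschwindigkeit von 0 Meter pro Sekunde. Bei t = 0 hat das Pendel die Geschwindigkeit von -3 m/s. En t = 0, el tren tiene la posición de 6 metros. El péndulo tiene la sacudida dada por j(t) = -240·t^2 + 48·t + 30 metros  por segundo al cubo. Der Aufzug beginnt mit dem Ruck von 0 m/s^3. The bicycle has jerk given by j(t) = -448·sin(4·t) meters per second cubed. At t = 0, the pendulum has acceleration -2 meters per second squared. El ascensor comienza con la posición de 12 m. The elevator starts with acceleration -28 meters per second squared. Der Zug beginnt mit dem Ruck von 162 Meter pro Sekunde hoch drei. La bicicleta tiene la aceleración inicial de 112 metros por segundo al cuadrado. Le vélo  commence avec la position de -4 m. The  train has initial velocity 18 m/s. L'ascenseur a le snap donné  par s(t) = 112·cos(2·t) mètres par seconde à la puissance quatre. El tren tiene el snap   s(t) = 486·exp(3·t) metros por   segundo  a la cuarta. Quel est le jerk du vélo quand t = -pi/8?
De l'équation du jerk j(t) = -448·sin(4·t), nous substituons t = -pi/8 pour obtenir j = 448.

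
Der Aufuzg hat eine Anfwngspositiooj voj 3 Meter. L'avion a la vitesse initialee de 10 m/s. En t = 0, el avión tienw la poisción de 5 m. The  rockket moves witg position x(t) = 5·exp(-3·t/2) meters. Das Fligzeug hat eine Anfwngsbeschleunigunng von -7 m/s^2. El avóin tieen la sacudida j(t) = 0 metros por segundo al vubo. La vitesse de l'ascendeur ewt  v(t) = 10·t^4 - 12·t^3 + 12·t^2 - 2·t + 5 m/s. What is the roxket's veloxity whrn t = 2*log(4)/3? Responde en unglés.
To solve this, we need to take 1 derivative of our position equation x(t) = 5·exp(-3·t/2). Differentiating position, we get velocity: v(t) = -15·exp(-3·t/2)/2. Using v(t) = -15·exp(-3·t/2)/2 and substituting t = 2*log(4)/3, we find v = -15/8.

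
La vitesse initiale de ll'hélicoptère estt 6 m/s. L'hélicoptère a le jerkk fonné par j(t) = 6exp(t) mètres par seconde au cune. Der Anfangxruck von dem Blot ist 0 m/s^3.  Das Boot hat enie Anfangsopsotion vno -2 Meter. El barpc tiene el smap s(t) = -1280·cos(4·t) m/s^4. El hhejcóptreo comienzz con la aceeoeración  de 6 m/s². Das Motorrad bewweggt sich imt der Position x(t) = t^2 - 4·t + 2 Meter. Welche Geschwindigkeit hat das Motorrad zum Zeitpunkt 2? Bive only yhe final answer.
Die Antwort ist 0.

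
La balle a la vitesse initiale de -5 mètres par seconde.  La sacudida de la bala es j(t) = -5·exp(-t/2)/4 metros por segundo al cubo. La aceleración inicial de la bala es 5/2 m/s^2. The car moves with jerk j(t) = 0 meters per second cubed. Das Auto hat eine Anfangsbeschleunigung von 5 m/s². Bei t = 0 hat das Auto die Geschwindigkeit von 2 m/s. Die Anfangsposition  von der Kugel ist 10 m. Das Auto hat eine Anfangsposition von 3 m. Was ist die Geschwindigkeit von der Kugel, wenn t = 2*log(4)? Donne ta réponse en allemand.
Ausgehend von dem Ruck j(t) = -5·exp(-t/2)/4, nehmen wir 2 Integrale. Durch Integration von dem Ruck und Verwendung der Anfangsbedingung a(0) = 5/2, erhalten wir a(t) = 5·exp(-t/2)/2. Die Stammfunktion von der Beschleunigung, mit v(0) = -5, ergibt die Geschwindigkeit: v(t) = -5·exp(-t/2). Wir haben die Geschwindigkeit v(t) = -5·exp(-t/2). Durch Einsetzen von t = 2*log(4): v(2*log(4)) = -5/4.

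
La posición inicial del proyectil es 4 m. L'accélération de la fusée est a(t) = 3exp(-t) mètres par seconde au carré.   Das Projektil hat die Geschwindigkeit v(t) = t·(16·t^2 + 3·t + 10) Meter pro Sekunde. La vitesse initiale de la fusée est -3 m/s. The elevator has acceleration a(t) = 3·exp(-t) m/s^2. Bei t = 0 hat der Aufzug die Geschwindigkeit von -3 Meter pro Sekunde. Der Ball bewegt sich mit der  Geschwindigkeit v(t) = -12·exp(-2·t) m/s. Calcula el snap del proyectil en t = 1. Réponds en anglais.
We must differentiate our velocity equation v(t) = t·(16·t^2 + 3·t + 10) 3 times. The derivative of velocity gives acceleration: a(t) = 16·t^2 + t·(32·t + 3) + 3·t + 10. Taking d/dt of a(t), we find j(t) = 96·t + 6. The derivative of jerk gives snap: s(t) = 96. We have snap s(t) = 96. Substituting t = 1: s(1) = 96.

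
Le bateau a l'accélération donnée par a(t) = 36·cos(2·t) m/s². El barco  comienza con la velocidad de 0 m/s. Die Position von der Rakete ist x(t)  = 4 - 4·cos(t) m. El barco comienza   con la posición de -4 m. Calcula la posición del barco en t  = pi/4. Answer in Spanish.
Para resolver esto, necesitamos tomar 2 antiderivadas de nuestra ecuación de la aceleración a(t) = 36·cos(2·t). Tomando ∫a(t)dt y aplicando v(0) = 0, encontramos v(t) = 18·sin(2·t). Tomando ∫v(t)dt y aplicando x(0) = -4, encontramos x(t) = 5 - 9·cos(2·t). Usando x(t) = 5 - 9·cos(2·t) y sustituyendo t = pi/4, encontramos x = 5.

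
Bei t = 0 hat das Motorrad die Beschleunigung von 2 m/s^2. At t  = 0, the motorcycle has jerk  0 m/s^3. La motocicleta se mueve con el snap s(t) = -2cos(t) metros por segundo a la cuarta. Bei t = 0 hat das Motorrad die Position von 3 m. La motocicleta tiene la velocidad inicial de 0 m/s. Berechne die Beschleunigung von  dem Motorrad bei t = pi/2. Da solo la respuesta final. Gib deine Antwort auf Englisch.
The acceleration at t = pi/2 is a = 0.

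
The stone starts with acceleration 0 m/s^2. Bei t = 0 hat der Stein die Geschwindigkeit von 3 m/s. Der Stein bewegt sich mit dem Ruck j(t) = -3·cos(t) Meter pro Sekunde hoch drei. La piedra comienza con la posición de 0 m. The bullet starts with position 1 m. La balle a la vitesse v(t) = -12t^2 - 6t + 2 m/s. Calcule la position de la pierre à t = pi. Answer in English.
To solve this, we need to take 3 antiderivatives of our jerk equation j(t) = -3·cos(t). Finding the antiderivative of j(t) and using a(0) = 0: a(t) = -3·sin(t). Finding the integral of a(t) and using v(0) = 3: v(t) = 3·cos(t). Finding the antiderivative of v(t) and using x(0) = 0: x(t) = 3·sin(t). We have position x(t) = 3·sin(t). Substituting t = pi: x(pi) = 0.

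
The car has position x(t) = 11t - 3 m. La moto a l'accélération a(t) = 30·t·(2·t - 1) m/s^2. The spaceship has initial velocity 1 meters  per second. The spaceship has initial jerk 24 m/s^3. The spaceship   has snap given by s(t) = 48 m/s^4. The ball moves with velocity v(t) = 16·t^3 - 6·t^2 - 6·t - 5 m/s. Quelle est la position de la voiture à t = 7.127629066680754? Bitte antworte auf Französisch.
En utilisant x(t) = 11·t - 3 et en substituant t = 7.127629066680754, nous trouvons x = 75.4039197334883.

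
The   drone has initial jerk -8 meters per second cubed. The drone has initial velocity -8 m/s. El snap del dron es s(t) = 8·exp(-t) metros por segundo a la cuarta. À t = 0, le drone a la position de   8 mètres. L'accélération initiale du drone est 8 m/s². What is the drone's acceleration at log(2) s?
Starting from snap s(t) = 8·exp(-t), we take 2 antiderivatives. Finding the antiderivative of s(t) and using j(0) = -8: j(t) = -8·exp(-t). Integrating jerk and using the initial condition a(0) = 8, we get a(t) = 8·exp(-t). Using a(t) = 8·exp(-t) and substituting t = log(2), we find a = 4.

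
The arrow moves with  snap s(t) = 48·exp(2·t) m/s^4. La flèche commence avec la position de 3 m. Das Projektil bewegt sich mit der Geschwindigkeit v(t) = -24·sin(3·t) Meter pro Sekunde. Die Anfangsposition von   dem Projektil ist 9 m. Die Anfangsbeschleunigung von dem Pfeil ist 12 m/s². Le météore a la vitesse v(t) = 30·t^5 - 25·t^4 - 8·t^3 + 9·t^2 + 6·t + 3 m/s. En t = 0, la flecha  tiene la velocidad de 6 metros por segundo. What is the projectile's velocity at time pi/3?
From the given velocity equation v(t) = -24·sin(3·t), we substitute t = pi/3 to get v = 0.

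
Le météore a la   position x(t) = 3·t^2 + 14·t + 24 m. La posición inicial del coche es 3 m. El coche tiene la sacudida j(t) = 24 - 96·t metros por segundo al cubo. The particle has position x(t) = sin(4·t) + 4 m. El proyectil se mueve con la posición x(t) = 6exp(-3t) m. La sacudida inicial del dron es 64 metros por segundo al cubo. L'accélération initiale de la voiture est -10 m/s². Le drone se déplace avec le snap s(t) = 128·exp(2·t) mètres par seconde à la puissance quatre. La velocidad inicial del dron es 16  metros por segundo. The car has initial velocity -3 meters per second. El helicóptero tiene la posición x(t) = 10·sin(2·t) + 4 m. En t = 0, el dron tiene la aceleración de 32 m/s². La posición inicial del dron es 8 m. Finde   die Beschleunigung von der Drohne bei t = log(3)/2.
Ausgehend von dem Snap s(t) = 128·exp(2·t), nehmen wir 2 Stammfunktionen. Die Stammfunktion von dem Snap ist der Ruck. Mit j(0) = 64 erhalten wir j(t) = 64·exp(2·t). Die Stammfunktion von dem Ruck ist die Beschleunigung. Mit a(0) = 32 erhalten wir a(t) = 32·exp(2·t). Mit a(t) = 32·exp(2·t) und Einsetzen von t = log(3)/2, finden wir a = 96.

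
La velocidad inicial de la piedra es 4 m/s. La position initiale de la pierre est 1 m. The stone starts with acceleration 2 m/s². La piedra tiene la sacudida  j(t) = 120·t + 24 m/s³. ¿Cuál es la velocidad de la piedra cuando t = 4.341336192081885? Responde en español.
Necesitamos integrar nuestra ecuación de la sacudida j(t) = 120·t + 24 2 veces. La integral de la sacudida, con a(0) = 2, da la aceleración: a(t) = 60·t^2 + 24·t + 2. Tomando ∫a(t)dt y aplicando v(0) = 4, encontramos v(t) = 20·t^3 + 12·t^2 + 2·t + 4. De la ecuación de la velocidad v(t) = 20·t^3 + 12·t^2 + 2·t + 4, sustituimos t = 4.341336192081885 para obtener v = 1875.28969531927.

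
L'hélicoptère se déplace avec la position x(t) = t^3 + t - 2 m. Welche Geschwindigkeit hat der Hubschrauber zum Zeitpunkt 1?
Um dies zu lösen, müssen wir 1 Ableitung unserer Gleichung für die Position x(t) = t^3 + t - 2 nehmen. Mit d/dt von x(t) finden wir v(t) = 3·t^2 + 1. Wir haben die Geschwindigkeit v(t) = 3·t^2 + 1. Durch Einsetzen von t = 1: v(1) = 4.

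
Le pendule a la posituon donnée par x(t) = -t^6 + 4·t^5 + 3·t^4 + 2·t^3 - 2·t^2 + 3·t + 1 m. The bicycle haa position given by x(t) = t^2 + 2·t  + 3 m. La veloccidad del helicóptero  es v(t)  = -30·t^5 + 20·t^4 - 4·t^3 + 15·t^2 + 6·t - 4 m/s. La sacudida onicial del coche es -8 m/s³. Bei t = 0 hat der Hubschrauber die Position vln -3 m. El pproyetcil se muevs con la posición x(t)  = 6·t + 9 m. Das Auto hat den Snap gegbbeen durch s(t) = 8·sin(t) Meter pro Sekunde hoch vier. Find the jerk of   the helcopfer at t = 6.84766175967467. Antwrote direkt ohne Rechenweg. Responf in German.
j(6.84766175967467) = -181534.684162231.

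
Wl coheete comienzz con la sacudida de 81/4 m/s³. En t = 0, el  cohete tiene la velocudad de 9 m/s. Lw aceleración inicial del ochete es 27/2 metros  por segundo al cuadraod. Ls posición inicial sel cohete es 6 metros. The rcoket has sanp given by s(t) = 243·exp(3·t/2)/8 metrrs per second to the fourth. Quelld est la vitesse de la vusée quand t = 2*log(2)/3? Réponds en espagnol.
Debemos encontrar la integral de nuestra ecuación del snap s(t) = 243·exp(3·t/2)/8 3 veces. Tomando ∫s(t)dt y aplicando j(0) = 81/4, encontramos j(t) = 81·exp(3·t/2)/4. Tomando ∫j(t)dt y aplicando a(0) = 27/2, encontramos a(t) = 27·exp(3·t/2)/2. Integrando la aceleración y usando la condición inicial v(0) = 9, obtenemos v(t) = 9·exp(3·t/2). Usando v(t) = 9·exp(3·t/2) y sustituyendo t = 2*log(2)/3, encontramos v = 18.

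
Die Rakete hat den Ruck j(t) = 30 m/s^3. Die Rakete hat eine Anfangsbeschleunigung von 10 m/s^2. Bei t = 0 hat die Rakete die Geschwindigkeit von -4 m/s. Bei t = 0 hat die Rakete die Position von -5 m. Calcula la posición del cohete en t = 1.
Debemos encontrar la antiderivada de nuestra ecuación de la sacudida j(t) = 30 3 veces. Tomando ∫j(t)dt y aplicando a(0) = 10, encontramos a(t) = 30·t + 10. Tomando ∫a(t)dt y aplicando v(0) = -4, encontramos v(t) = 15·t^2 + 10·t - 4. La integral de la velocidad es la posición. Usando x(0) = -5, obtenemos x(t) = 5·t^3 + 5·t^2 - 4·t - 5. Usando x(t) = 5·t^3 + 5·t^2 - 4·t - 5 y sustituyendo t = 1, encontramos x = 1.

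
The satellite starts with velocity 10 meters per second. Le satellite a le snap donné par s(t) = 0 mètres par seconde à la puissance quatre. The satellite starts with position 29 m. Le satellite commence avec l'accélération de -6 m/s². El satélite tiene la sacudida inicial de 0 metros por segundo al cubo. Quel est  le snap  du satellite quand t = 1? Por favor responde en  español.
Tenemos el snap s(t) = 0. Sustituyendo t = 1: s(1) = 0.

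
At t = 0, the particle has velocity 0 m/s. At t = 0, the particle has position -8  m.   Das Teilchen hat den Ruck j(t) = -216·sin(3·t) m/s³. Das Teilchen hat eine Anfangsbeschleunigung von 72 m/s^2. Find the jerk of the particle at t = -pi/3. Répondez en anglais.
From the given jerk equation j(t) = -216·sin(3·t), we substitute t = -pi/3 to get j = 0.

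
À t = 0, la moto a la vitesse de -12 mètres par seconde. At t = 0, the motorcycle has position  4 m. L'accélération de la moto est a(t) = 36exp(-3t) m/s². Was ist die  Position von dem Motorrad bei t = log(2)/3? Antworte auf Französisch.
Nous devons trouver la primitive de notre équation de l'accélération a(t) = 36·exp(-3·t) 2 fois. L'intégrale de l'accélération est la vitesse. En utilisant v(0) = -12, nous obtenons v(t) = -12·exp(-3·t). L'intégrale de la vitesse, avec x(0) = 4, donne la position: x(t) = 4·exp(-3·t). De l'équation de la position x(t) = 4·exp(-3·t), nous substituons t = log(2)/3 pour obtenir x = 2.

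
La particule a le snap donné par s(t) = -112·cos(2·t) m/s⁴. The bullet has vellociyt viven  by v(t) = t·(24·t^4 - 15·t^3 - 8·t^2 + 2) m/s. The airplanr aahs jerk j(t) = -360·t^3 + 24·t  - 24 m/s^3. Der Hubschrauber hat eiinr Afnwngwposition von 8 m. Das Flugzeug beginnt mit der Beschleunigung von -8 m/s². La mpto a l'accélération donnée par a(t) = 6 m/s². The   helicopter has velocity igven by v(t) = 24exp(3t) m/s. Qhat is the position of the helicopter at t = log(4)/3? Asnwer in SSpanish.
Debemos encontrar la integral de nuestra ecuación de la velocidad v(t) = 24·exp(3·t) 1 vez. Integrando la velocidad y usando la condición inicial x(0) = 8, obtenemos x(t) = 8·exp(3·t). Usando x(t) = 8·exp(3·t) y sustituyendo t = log(4)/3, encontramos x = 32.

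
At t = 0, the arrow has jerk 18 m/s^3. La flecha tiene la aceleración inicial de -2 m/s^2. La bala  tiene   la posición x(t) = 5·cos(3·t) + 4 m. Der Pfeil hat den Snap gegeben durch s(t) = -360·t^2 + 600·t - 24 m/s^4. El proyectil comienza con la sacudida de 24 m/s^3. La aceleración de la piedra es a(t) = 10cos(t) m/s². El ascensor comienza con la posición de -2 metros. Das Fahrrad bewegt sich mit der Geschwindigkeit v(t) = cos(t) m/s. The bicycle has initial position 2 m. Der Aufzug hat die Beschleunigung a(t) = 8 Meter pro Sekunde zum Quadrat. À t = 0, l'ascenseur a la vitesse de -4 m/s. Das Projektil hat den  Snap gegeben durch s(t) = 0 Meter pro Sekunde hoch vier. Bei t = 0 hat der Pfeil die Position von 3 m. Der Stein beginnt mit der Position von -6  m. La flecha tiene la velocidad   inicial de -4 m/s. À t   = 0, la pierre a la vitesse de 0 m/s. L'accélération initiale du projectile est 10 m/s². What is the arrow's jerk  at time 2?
To find the answer, we compute 1 antiderivative of s(t) = -360·t^2 + 600·t - 24. The antiderivative of snap is jerk. Using j(0) = 18, we get j(t) = -120·t^3 + 300·t^2 - 24·t + 18. From the given jerk equation j(t) = -120·t^3 + 300·t^2 - 24·t + 18, we substitute t = 2 to get j = 210.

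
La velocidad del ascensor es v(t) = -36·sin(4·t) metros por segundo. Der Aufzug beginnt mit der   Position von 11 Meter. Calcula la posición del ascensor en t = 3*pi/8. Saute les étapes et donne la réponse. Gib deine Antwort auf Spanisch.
La respuesta es 2.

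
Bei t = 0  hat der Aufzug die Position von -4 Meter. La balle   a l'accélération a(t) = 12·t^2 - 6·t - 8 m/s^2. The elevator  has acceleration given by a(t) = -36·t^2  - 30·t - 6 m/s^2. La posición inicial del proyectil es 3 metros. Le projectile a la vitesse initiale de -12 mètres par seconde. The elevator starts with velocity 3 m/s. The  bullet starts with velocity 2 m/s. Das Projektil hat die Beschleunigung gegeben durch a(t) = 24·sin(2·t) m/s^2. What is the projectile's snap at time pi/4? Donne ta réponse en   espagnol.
Para resolver esto, necesitamos tomar 2 derivadas de nuestra ecuación de la aceleración a(t) = 24·sin(2·t). Derivando la aceleración, obtenemos la sacudida: j(t) = 48·cos(2·t). La derivada de la sacudida da el snap: s(t) = -96·sin(2·t). Tenemos el snap s(t) = -96·sin(2·t). Sustituyendo t = pi/4: s(pi/4) = -96.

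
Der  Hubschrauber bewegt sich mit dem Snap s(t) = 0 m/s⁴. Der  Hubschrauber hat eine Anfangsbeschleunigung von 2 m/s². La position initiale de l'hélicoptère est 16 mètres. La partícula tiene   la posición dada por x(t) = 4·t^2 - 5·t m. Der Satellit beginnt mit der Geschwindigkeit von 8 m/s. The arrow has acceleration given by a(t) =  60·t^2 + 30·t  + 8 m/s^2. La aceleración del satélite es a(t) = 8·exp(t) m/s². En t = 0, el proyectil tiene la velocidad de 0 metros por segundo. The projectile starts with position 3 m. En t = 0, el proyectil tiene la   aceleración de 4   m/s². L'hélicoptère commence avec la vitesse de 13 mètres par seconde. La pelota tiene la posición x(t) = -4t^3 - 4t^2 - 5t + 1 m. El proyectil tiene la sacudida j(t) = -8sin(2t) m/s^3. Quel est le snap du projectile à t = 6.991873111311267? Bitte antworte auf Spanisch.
Para resolver esto, necesitamos tomar 1 derivada de nuestra ecuación de la sacudida j(t) = -8·sin(2·t). Derivando la sacudida, obtenemos el snap: s(t) = -16·cos(2·t). Usando s(t) = -16·cos(2·t) y sustituyendo t = 6.991873111311267, encontramos s = -2.44511294586570.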